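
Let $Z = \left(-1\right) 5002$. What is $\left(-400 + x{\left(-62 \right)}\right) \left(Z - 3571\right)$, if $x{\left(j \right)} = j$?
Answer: $3960726$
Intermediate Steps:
$Z = -5002$
$\left(-400 + x{\left(-62 \right)}\right) \left(Z - 3571\right) = \left(-400 - 62\right) \left(-5002 - 3571\right) = \left(-462\right) \left(-8573\right) = 3960726$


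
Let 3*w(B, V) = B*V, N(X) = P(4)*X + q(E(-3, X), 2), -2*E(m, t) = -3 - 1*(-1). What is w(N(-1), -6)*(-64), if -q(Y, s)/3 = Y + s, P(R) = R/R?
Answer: -1280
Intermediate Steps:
P(R) = 1
E(m, t) = 1 (E(m, t) = -(-3 - 1*(-1))/2 = -(-3 + 1)/2 = -½*(-2) = 1)
q(Y, s) = -3*Y - 3*s (q(Y, s) = -3*(Y + s) = -3*Y - 3*s)
N(X) = -9 + X (N(X) = 1*X + (-3*1 - 3*2) = X + (-3 - 6) = X - 9 = -9 + X)
w(B, V) = B*V/3 (w(B, V) = (B*V)/3 = B*V/3)
w(N(-1), -6)*(-64) = ((⅓)*(-9 - 1)*(-6))*(-64) = ((⅓)*(-10)*(-6))*(-64) = 20*(-64) = -1280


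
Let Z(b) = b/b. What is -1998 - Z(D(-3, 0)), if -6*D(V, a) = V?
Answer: -1999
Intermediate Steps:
D(V, a) = -V/6
Z(b) = 1
-1998 - Z(D(-3, 0)) = -1998 - 1*1 = -1998 - 1 = -1999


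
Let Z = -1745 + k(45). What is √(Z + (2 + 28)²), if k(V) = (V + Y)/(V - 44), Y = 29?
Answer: I*√771 ≈ 27.767*I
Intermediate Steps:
k(V) = (29 + V)/(-44 + V) (k(V) = (V + 29)/(V - 44) = (29 + V)/(-44 + V))
Z = -1671 (Z = -1745 + (29 + 45)/(-44 + 45) = -1745 + 74/1 = -1745 + 1*74 = -1745 + 74 = -1671)
√(Z + (2 + 28)²) = √(-1671 + (2 + 28)²) = √(-1671 + 30²) = √(-1671 + 900) = √(-771) = I*√771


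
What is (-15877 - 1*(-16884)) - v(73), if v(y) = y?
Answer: 934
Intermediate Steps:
(-15877 - 1*(-16884)) - v(73) = (-15877 - 1*(-16884)) - 1*73 = (-15877 + 16884) - 73 = 1007 - 73 = 934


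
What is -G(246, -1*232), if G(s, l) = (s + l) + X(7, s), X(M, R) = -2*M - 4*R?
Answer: 984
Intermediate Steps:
X(M, R) = -4*R - 2*M
G(s, l) = -14 + l - 3*s (G(s, l) = (s + l) + (-4*s - 2*7) = (l + s) + (-4*s - 14) = (l + s) + (-14 - 4*s) = -14 + l - 3*s)
-G(246, -1*232) = -(-14 - 1*232 - 3*246) = -(-14 - 232 - 738) = -1*(-984) = 984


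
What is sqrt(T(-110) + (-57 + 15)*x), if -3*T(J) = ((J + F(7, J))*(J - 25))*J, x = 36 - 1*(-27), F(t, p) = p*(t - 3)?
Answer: 3*sqrt(302206) ≈ 1649.2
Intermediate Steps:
F(t, p) = p*(-3 + t)
x = 63 (x = 36 + 27 = 63)
T(J) = -5*J**2*(-25 + J)/3 (T(J) = -(J + J*(-3 + 7))*(J - 25)*J/3 = -(J + J*4)*(-25 + J)*J/3 = -(J + 4*J)*(-25 + J)*J/3 = -(5*J)*(-25 + J)*J/3 = -5*J*(-25 + J)*J/3 = -5*J**2*(-25 + J)/3)
sqrt(T(-110) + (-57 + 15)*x) = sqrt((5/3)*(-110)**2*(25 - 1*(-110)) + (-57 + 15)*63) = sqrt((5/3)*12100*(25 + 110) - 42*63) = sqrt((5/3)*12100*135 - 2646) = sqrt(2722500 - 2646) = sqrt(2719854) = 3*sqrt(302206)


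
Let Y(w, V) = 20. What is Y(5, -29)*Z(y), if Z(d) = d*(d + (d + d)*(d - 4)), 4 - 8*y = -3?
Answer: -5145/64 ≈ -80.391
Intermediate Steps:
y = 7/8 (y = 1/2 - 1/8*(-3) = 1/2 + 3/8 = 7/8 ≈ 0.87500)
Z(d) = d*(d + 2*d*(-4 + d)) (Z(d) = d*(d + (2*d)*(-4 + d)) = d*(d + 2*d*(-4 + d)))
Y(5, -29)*Z(y) = 20*((7/8)**2*(-7 + 2*(7/8))) = 20*(49*(-7 + 7/4)/64) = 20*((49/64)*(-21/4)) = 20*(-1029/256) = -5145/64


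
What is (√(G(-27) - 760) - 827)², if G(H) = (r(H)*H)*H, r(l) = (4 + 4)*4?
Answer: 706497 - 3308*√5642 ≈ 4.5802e+5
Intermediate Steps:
r(l) = 32 (r(l) = 8*4 = 32)
G(H) = 32*H² (G(H) = (32*H)*H = 32*H²)
(√(G(-27) - 760) - 827)² = (√(32*(-27)² - 760) - 827)² = (√(32*729 - 760) - 827)² = (√(23328 - 760) - 827)² = (√22568 - 827)² = (2*√5642 - 827)² = (-827 + 2*√5642)²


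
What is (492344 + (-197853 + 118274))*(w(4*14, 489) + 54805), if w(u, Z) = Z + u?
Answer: 22846542750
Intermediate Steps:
(492344 + (-197853 + 118274))*(w(4*14, 489) + 54805) = (492344 + (-197853 + 118274))*((489 + 4*14) + 54805) = (492344 - 79579)*((489 + 56) + 54805) = 412765*(545 + 54805) = 412765*55350 = 22846542750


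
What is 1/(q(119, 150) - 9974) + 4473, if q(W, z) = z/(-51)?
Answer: 758656567/169608 ≈ 4473.0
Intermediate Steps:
q(W, z) = -z/51 (q(W, z) = z*(-1/51) = -z/51)
1/(q(119, 150) - 9974) + 4473 = 1/(-1/51*150 - 9974) + 4473 = 1/(-50/17 - 9974) + 4473 = 1/(-169608/17) + 4473 = -17/169608 + 4473 = 758656567/169608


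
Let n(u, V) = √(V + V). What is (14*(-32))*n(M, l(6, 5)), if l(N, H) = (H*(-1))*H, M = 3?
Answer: -2240*I*√2 ≈ -3167.8*I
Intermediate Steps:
l(N, H) = -H² (l(N, H) = (-H)*H = -H²)
n(u, V) = √2*√V (n(u, V) = √(2*V) = √2*√V)
(14*(-32))*n(M, l(6, 5)) = (14*(-32))*(√2*√(-1*5²)) = -448*√2*√(-1*25) = -448*√2*√(-25) = -448*√2*5*I = -2240*I*√2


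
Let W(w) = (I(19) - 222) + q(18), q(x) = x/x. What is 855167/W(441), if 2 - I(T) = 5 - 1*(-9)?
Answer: -855167/233 ≈ -3670.2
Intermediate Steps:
I(T) = -12 (I(T) = 2 - (5 - 1*(-9)) = 2 - (5 + 9) = 2 - 1*14 = 2 - 14 = -12)
q(x) = 1
W(w) = -233 (W(w) = (-12 - 222) + 1 = -234 + 1 = -233)
855167/W(441) = 855167/(-233) = 855167*(-1/233) = -855167/233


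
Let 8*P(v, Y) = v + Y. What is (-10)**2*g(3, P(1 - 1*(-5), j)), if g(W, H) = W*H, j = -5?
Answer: 75/2 ≈ 37.500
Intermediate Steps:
P(v, Y) = Y/8 + v/8 (P(v, Y) = (v + Y)/8 = (Y + v)/8 = Y/8 + v/8)
g(W, H) = H*W
(-10)**2*g(3, P(1 - 1*(-5), j)) = (-10)**2*(((1/8)*(-5) + (1 - 1*(-5))/8)*3) = 100*((-5/8 + (1 + 5)/8)*3) = 100*((-5/8 + (1/8)*6)*3) = 100*((-5/8 + 3/4)*3) = 100*((1/8)*3) = 100*(3/8) = 75/2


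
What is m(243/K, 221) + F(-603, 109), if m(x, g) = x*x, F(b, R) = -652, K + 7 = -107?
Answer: -934927/1444 ≈ -647.46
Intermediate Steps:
K = -114 (K = -7 - 107 = -114)
m(x, g) = x²
m(243/K, 221) + F(-603, 109) = (243/(-114))² - 652 = (243*(-1/114))² - 652 = (-81/38)² - 652 = 6561/1444 - 652 = -934927/1444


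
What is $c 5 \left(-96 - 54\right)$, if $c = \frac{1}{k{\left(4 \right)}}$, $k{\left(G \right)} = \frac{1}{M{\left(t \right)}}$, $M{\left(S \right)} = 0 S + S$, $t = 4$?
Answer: $-3000$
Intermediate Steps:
$M{\left(S \right)} = S$ ($M{\left(S \right)} = 0 + S = S$)
$k{\left(G \right)} = \frac{1}{4}$
$c = 4$ ($c = \frac{1}{\frac{1}{4}} = 4$)
$c 5 \left(-96 - 54\right) = 4 \cdot 5 \left(-96 - 54\right) = 20 \left(-150\right) = -3000$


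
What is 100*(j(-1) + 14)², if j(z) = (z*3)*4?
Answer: 400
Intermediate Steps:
j(z) = 12*z (j(z) = (3*z)*4 = 12*z)
100*(j(-1) + 14)² = 100*(12*(-1) + 14)² = 100*(-12 + 14)² = 100*2² = 100*4 = 400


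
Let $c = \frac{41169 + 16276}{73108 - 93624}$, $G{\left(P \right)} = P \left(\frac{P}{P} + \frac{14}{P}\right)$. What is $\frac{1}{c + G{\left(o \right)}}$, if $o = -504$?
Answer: $- \frac{20516}{10110285} \approx -0.0020292$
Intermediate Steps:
$G{\left(P \right)} = P \left(1 + \frac{14}{P}\right)$
$c = - \frac{57445}{20516}$ ($c = \frac{57445}{-20516} = 57445 \left(- \frac{1}{20516}\right) = - \frac{57445}{20516} \approx -2.8$)
$\frac{1}{c + G{\left(o \right)}} = \frac{1}{- \frac{57445}{20516} + \left(14 - 504\right)} = \frac{1}{- \frac{57445}{20516} - 490} = \frac{1}{- \frac{10110285}{20516}} = - \frac{20516}{10110285}$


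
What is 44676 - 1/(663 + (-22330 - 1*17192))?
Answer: 1736064685/38859 ≈ 44676.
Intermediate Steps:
44676 - 1/(663 + (-22330 - 1*17192)) = 44676 - 1/(663 + (-22330 - 17192)) = 44676 - 1/(663 - 39522) = 44676 - 1/(-38859) = 44676 - 1*(-1/38859) = 44676 + 1/38859 = 1736064685/38859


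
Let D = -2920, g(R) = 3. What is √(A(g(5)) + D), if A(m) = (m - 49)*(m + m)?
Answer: 2*I*√799 ≈ 56.533*I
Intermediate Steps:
A(m) = 2*m*(-49 + m) (A(m) = (-49 + m)*(2*m) = 2*m*(-49 + m))
√(A(g(5)) + D) = √(2*3*(-49 + 3) - 2920) = √(2*3*(-46) - 2920) = √(-276 - 2920) = √(-3196) = 2*I*√799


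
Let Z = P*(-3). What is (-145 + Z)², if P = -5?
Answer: 16900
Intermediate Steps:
Z = 15 (Z = -5*(-3) = 15)
(-145 + Z)² = (-145 + 15)² = (-130)² = 16900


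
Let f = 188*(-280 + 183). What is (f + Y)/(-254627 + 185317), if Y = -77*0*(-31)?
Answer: 9118/34655 ≈ 0.26311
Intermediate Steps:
Y = 0 (Y = 0*(-31) = 0)
f = -18236 (f = 188*(-97) = -18236)
(f + Y)/(-254627 + 185317) = (-18236 + 0)/(-254627 + 185317) = -18236/(-69310) = -18236*(-1/69310) = 9118/34655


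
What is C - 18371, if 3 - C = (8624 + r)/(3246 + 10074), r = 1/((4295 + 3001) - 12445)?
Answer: -251961561443/13716936 ≈ -18369.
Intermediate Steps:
r = -1/5149 (r = 1/(7296 - 12445) = 1/(-5149) = -1/5149 ≈ -0.00019421)
C = 32269813/13716936 (C = 3 - (8624 - 1/5149)/(3246 + 10074) = 3 - 44404975/(5149*13320) = 3 - 1*8880995/13716936 = 3 - 8880995/13716936 = 32269813/13716936 ≈ 2.3526)
C - 18371 = 32269813/13716936 - 18371 = -251961561443/13716936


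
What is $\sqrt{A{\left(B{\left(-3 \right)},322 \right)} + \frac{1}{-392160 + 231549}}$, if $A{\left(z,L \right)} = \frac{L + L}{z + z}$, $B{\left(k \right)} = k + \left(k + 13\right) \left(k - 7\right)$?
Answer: $\frac{i \sqrt{855548301806385}}{16542933} \approx 1.7681 i$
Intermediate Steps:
$B{\left(k \right)} = k + \left(-7 + k\right) \left(13 + k\right)$ ($B{\left(k \right)} = k + \left(13 + k\right) \left(-7 + k\right) = k + \left(-7 + k\right) \left(13 + k\right)$)
$A{\left(z,L \right)} = \frac{L}{z}$ ($A{\left(z,L \right)} = \frac{2 L}{2 z} = 2 L \frac{1}{2 z} = \frac{L}{z}$)
$\sqrt{A{\left(B{\left(-3 \right)},322 \right)} + \frac{1}{-392160 + 231549}} = \sqrt{\frac{322}{-91 + \left(-3\right)^{2} + 7 \left(-3\right)} + \frac{1}{-392160 + 231549}} = \sqrt{\frac{322}{-91 + 9 - 21} + \frac{1}{-160611}} = \sqrt{\frac{322}{-103} - \frac{1}{160611}} = \sqrt{322 \left(- \frac{1}{103}\right) - \frac{1}{160611}} = \sqrt{- \frac{322}{103} - \frac{1}{160611}} = \sqrt{- \frac{51716845}{16542933}} = \frac{i \sqrt{855548301806385}}{16542933}$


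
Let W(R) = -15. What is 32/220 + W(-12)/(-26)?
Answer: 1033/1430 ≈ 0.72238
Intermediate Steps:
32/220 + W(-12)/(-26) = 32/220 - 15/(-26) = 32*(1/220) - 15*(-1/26) = 8/55 + 15/26 = 1033/1430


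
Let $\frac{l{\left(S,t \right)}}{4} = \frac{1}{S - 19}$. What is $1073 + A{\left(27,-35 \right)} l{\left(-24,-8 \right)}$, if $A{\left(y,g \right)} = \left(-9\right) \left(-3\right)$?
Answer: $\frac{46031}{43} \approx 1070.5$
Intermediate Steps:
$A{\left(y,g \right)} = 27$
$l{\left(S,t \right)} = \frac{4}{-19 + S}$ ($l{\left(S,t \right)} = \frac{4}{S - 19} = \frac{4}{-19 + S}$)
$1073 + A{\left(27,-35 \right)} l{\left(-24,-8 \right)} = 1073 + 27 \frac{4}{-19 - 24} = 1073 + 27 \frac{4}{-43} = 1073 + 27 \cdot 4 \left(- \frac{1}{43}\right) = 1073 + 27 \left(- \frac{4}{43}\right) = 1073 - \frac{108}{43} = \frac{46031}{43}$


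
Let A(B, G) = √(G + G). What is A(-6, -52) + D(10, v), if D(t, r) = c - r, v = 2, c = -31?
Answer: -33 + 2*I*√26 ≈ -33.0 + 10.198*I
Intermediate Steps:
A(B, G) = √2*√G (A(B, G) = √(2*G) = √2*√G)
D(t, r) = -31 - r
A(-6, -52) + D(10, v) = √2*√(-52) + (-31 - 1*2) = √2*(2*I*√13) + (-31 - 2) = 2*I*√26 - 33 = -33 + 2*I*√26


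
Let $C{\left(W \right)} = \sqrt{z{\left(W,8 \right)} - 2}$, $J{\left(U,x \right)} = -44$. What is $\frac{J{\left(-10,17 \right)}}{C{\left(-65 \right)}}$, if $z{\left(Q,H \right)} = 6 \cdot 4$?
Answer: $- 2 \sqrt{22} \approx -9.3808$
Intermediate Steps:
$z{\left(Q,H \right)} = 24$
$C{\left(W \right)} = \sqrt{22}$ ($C{\left(W \right)} = \sqrt{24 - 2} = \sqrt{22}$)
$\frac{J{\left(-10,17 \right)}}{C{\left(-65 \right)}} = - \frac{44}{\sqrt{22}} = - 44 \frac{\sqrt{22}}{22} = - 2 \sqrt{22}$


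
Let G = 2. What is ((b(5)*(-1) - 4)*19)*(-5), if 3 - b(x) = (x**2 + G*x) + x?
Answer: -3135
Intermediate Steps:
b(x) = 3 - x**2 - 3*x (b(x) = 3 - ((x**2 + 2*x) + x) = 3 - (x**2 + 3*x) = 3 + (-x**2 - 3*x) = 3 - x**2 - 3*x)
((b(5)*(-1) - 4)*19)*(-5) = (((3 - 1*5**2 - 3*5)*(-1) - 4)*19)*(-5) = (((3 - 1*25 - 15)*(-1) - 4)*19)*(-5) = (((3 - 25 - 15)*(-1) - 4)*19)*(-5) = ((-37*(-1) - 4)*19)*(-5) = ((37 - 4)*19)*(-5) = (33*19)*(-5) = 627*(-5) = -3135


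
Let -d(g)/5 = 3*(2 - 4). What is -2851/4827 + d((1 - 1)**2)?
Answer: 141959/4827 ≈ 29.409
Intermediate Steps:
d(g) = 30 (d(g) = -15*(2 - 4) = -15*(-2) = -5*(-6) = 30)
-2851/4827 + d((1 - 1)**2) = -2851/4827 + 30 = 141959/4827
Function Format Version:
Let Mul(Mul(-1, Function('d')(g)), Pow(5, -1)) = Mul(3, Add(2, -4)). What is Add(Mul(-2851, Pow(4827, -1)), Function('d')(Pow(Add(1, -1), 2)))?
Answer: Rational(141959, 4827) ≈ 29.409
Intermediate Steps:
Function('d')(g) = 30 (Function('d')(g) = Mul(-5, Mul(3, Add(2, -4))) = Mul(-5, Mul(3, -2)) = Mul(-5, -6) = 30)
Add(Mul(-2851, Pow(4827, -1)), Function('d')(Pow(Add(1, -1), 2))) = Add(Mul(-2851, Pow(4827, -1)), 30) = Add(Mul(-2851, Rational(1, 4827)), 30) = Add(Rational(-2851, 4827), 30) = Rational(141959, 4827)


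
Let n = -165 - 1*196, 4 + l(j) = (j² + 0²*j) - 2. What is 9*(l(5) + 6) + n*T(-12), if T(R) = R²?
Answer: -51759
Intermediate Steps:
l(j) = -6 + j² (l(j) = -4 + ((j² + 0²*j) - 2) = -4 + ((j² + 0*j) - 2) = -4 + ((j² + 0) - 2) = -4 + (j² - 2) = -4 + (-2 + j²) = -6 + j²)
n = -361 (n = -165 - 196 = -361)
9*(l(5) + 6) + n*T(-12) = 9*((-6 + 5²) + 6) - 361*(-12)² = 9*((-6 + 25) + 6) - 361*144 = 9*(19 + 6) - 51984 = 9*25 - 51984 = 225 - 51984 = -51759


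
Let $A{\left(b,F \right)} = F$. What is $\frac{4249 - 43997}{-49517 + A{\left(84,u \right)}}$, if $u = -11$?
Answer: $\frac{9937}{12382} \approx 0.80254$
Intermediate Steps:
$\frac{4249 - 43997}{-49517 + A{\left(84,u \right)}} = \frac{4249 - 43997}{-49517 - 11} = - \frac{39748}{-49528} = \left(-39748\right) \left(- \frac{1}{49528}\right) = \frac{9937}{12382}$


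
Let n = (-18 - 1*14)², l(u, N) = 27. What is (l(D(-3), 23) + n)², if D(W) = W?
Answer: 1104601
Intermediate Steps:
n = 1024 (n = (-18 - 14)² = (-32)² = 1024)
(l(D(-3), 23) + n)² = (27 + 1024)² = 1051² = 1104601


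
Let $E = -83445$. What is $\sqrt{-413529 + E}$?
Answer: $i \sqrt{496974} \approx 704.96 i$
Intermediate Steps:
$\sqrt{-413529 + E} = \sqrt{-413529 - 83445} = \sqrt{-496974} = i \sqrt{496974}$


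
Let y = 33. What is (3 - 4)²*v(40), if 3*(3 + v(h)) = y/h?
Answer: -109/40 ≈ -2.7250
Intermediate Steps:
v(h) = -3 + 11/h (v(h) = -3 + (33/h)/3 = -3 + 11/h)
(3 - 4)²*v(40) = (3 - 4)²*(-3 + 11/40) = (-1)²*(-3 + 11*(1/40)) = 1*(-3 + 11/40) = 1*(-109/40) = -109/40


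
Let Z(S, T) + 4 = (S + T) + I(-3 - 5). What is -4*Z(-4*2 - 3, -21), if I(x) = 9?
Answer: 108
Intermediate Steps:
Z(S, T) = 5 + S + T (Z(S, T) = -4 + ((S + T) + 9) = -4 + (9 + S + T) = 5 + S + T)
-4*Z(-4*2 - 3, -21) = -4*(5 + (-4*2 - 3) - 21) = -4*(5 + (-8 - 3) - 21) = -4*(5 - 11 - 21) = -4*(-27) = 108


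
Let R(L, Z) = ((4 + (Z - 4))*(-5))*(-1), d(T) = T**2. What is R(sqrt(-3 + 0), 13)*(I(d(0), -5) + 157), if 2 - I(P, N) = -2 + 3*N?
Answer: 11440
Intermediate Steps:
I(P, N) = 4 - 3*N (I(P, N) = 2 - (-2 + 3*N) = 2 + (2 - 3*N) = 4 - 3*N)
R(L, Z) = 5*Z (R(L, Z) = ((4 + (-4 + Z))*(-5))*(-1) = (Z*(-5))*(-1) = -5*Z*(-1) = 5*Z)
R(sqrt(-3 + 0), 13)*(I(d(0), -5) + 157) = (5*13)*((4 - 3*(-5)) + 157) = 65*((4 + 15) + 157) = 65*(19 + 157) = 65*176 = 11440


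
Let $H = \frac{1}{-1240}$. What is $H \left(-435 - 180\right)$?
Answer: $\frac{123}{248} \approx 0.49597$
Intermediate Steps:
$H = - \frac{1}{1240} \approx -0.00080645$
$H \left(-435 - 180\right) = - \frac{-435 - 180}{1240} = \left(- \frac{1}{1240}\right) \left(-615\right) = \frac{123}{248}$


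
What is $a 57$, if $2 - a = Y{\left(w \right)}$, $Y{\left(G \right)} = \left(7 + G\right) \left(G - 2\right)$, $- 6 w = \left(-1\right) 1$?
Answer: $\frac{10355}{12} \approx 862.92$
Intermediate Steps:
$w = \frac{1}{6}$ ($w = - \frac{\left(-1\right) 1}{6} = \left(- \frac{1}{6}\right) \left(-1\right) = \frac{1}{6} \approx 0.16667$)
$Y{\left(G \right)} = \left(-2 + G\right) \left(7 + G\right)$ ($Y{\left(G \right)} = \left(7 + G\right) \left(-2 + G\right) = \left(-2 + G\right) \left(7 + G\right)$)
$a = \frac{545}{36}$ ($a = 2 - \left(-14 + \left(\frac{1}{6}\right)^{2} + 5 \cdot \frac{1}{6}\right) = 2 - \left(-14 + \frac{1}{36} + \frac{5}{6}\right) = 2 - - \frac{473}{36} = 2 + \frac{473}{36} = \frac{545}{36} \approx 15.139$)
$a 57 = \frac{545}{36} \cdot 57 = \frac{10355}{12}$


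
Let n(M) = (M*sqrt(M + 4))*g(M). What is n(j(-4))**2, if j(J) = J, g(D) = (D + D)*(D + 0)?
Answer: 0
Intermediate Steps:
g(D) = 2*D**2 (g(D) = (2*D)*D = 2*D**2)
n(M) = 2*M**3*sqrt(4 + M) (n(M) = (M*sqrt(M + 4))*(2*M**2) = (M*sqrt(4 + M))*(2*M**2) = 2*M**3*sqrt(4 + M))
n(j(-4))**2 = (2*(-4)**3*sqrt(4 - 4))**2 = (2*(-64)*sqrt(0))**2 = (2*(-64)*0)**2 = 0**2 = 0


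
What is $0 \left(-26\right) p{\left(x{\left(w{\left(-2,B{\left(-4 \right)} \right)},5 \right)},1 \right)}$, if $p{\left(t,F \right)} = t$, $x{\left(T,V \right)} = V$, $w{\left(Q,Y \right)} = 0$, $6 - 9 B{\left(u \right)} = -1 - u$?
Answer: $0$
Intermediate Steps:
$B{\left(u \right)} = \frac{7}{9} + \frac{u}{9}$ ($B{\left(u \right)} = \frac{2}{3} - \frac{-1 - u}{9} = \frac{2}{3} + \left(\frac{1}{9} + \frac{u}{9}\right) = \frac{7}{9} + \frac{u}{9}$)
$0 \left(-26\right) p{\left(x{\left(w{\left(-2,B{\left(-4 \right)} \right)},5 \right)},1 \right)} = 0 \left(-26\right) 5 = 0 \cdot 5 = 0$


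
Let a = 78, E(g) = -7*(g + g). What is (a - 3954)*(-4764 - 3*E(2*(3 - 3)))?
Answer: 18465264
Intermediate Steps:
E(g) = -14*g
(a - 3954)*(-4764 - 3*E(2*(3 - 3))) = (78 - 3954)*(-4764 - (-42)*2*(3 - 3)) = -3876*(-4764 - (-42)*2*0) = -3876*(-4764 - (-42)*0) = -3876*(-4764 - 3*0) = -3876*(-4764 + 0) = -3876*(-4764) = 18465264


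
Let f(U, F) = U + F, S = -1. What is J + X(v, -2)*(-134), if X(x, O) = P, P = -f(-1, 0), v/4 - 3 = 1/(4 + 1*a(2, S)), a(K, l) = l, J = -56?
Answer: -190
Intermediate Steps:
f(U, F) = F + U
v = 40/3 (v = 12 + 4/(4 + 1*(-1)) = 12 + 4/(4 - 1) = 12 + 4/3 = 40/3 ≈ 13.333)
P = 1 (P = -(0 - 1) = -1*(-1) = 1)
X(x, O) = 1
J + X(v, -2)*(-134) = -56 + 1*(-134) = -56 - 134 = -190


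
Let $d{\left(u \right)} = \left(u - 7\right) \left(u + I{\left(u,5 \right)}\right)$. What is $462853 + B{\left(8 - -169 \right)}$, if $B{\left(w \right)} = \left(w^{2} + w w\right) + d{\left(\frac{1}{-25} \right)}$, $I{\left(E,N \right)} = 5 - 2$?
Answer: $\frac{328431351}{625} \approx 5.2549 \cdot 10^{5}$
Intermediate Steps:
$I{\left(E,N \right)} = 3$
$d{\left(u \right)} = \left(-7 + u\right) \left(3 + u\right)$ ($d{\left(u \right)} = \left(u - 7\right) \left(u + 3\right) = \left(-7 + u\right) \left(3 + u\right)$)
$B{\left(w \right)} = - \frac{13024}{625} + 2 w^{2}$ ($B{\left(w \right)} = \left(w^{2} + w w\right) - \left(21 - \frac{4}{25} - \frac{1}{625}\right) = \left(w^{2} + w^{2}\right) - \left(\frac{521}{25} - \frac{1}{625}\right) = 2 w^{2} + \left(-21 + \frac{1}{625} + \frac{4}{25}\right) = 2 w^{2} - \frac{13024}{625} = - \frac{13024}{625} + 2 w^{2}$)
$462853 + B{\left(8 - -169 \right)} = 462853 - \left(\frac{13024}{625} - 2 \left(8 - -169\right)^{2}\right) = 462853 - \left(\frac{13024}{625} - 2 \left(8 + 169\right)^{2}\right) = 462853 - \left(\frac{13024}{625} - 2 \cdot 177^{2}\right) = 462853 + \left(- \frac{13024}{625} + 2 \cdot 31329\right) = 462853 + \left(- \frac{13024}{625} + 62658\right) = 462853 + \frac{39148226}{625} = \frac{328431351}{625}$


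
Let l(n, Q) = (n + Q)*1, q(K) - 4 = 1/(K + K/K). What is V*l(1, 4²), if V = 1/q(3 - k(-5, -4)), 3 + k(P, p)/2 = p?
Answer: 306/73 ≈ 4.1918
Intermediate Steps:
k(P, p) = -6 + 2*p
q(K) = 4 + 1/(1 + K) (q(K) = 4 + 1/(K + K/K) = 4 + 1/(K + 1) = 4 + 1/(1 + K))
V = 18/73 (V = 1/((5 + 4*(3 - (-6 + 2*(-4))))/(1 + (3 - (-6 + 2*(-4))))) = 1/((5 + 4*(3 - (-6 - 8)))/(1 + (3 - (-6 - 8)))) = 1/((5 + 4*(3 - 1*(-14)))/(1 + (3 - 1*(-14)))) = 1/((5 + 4*(3 + 14))/(1 + (3 + 14))) = 1/((5 + 4*17)/(1 + 17)) = 1/((5 + 68)/18) = 1/((1/18)*73) = 1/(73/18) = 18/73 ≈ 0.24658)
l(n, Q) = Q + n (l(n, Q) = (Q + n)*1 = Q + n)
V*l(1, 4²) = 18*(4² + 1)/73 = 18*(16 + 1)/73 = (18/73)*17 = 306/73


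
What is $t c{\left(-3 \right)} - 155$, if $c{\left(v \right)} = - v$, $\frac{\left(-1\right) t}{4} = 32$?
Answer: $-539$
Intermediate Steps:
$t = -128$ ($t = \left(-4\right) 32 = -128$)
$t c{\left(-3 \right)} - 155 = - 128 \left(\left(-1\right) \left(-3\right)\right) - 155 = \left(-128\right) 3 - 155 = -384 - 155 = -539$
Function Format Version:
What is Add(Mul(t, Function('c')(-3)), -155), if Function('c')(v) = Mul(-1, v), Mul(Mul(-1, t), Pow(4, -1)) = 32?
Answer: -539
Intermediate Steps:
t = -128 (t = Mul(-4, 32) = -128)
Add(Mul(t, Function('c')(-3)), -155) = Add(Mul(-128, Mul(-1, -3)), -155) = Add(Mul(-128, 3), -155) = Add(-384, -155) = -539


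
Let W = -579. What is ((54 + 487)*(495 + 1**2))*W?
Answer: -155366544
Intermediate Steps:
((54 + 487)*(495 + 1**2))*W = ((54 + 487)*(495 + 1**2))*(-579) = (541*(495 + 1))*(-579) = (541*496)*(-579) = 268336*(-579) = -155366544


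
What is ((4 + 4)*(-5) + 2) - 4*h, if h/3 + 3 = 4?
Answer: -50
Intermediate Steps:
h = 3 (h = -9 + 3*4 = -9 + 12 = 3)
((4 + 4)*(-5) + 2) - 4*h = ((4 + 4)*(-5) + 2) - 4*3 = (8*(-5) + 2) - 12 = (-40 + 2) - 12 = -38 - 12 = -50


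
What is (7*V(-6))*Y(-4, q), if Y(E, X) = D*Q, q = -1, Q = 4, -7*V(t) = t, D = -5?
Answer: -120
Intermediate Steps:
V(t) = -t/7
Y(E, X) = -20 (Y(E, X) = -5*4 = -20)
(7*V(-6))*Y(-4, q) = (7*(-1/7*(-6)))*(-20) = (7*(6/7))*(-20) = 6*(-20) = -120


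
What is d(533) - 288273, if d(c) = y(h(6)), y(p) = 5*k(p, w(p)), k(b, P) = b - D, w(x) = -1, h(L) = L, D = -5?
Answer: -288218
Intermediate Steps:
k(b, P) = 5 + b (k(b, P) = b - 1*(-5) = b + 5 = 5 + b)
y(p) = 25 + 5*p (y(p) = 5*(5 + p) = 25 + 5*p)
d(c) = 55 (d(c) = 25 + 5*6 = 25 + 30 = 55)
d(533) - 288273 = 55 - 288273 = -288218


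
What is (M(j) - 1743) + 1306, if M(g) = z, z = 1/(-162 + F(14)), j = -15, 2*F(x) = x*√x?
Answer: -5584504/12779 - 7*√14/25558 ≈ -437.01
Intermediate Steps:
F(x) = x^(3/2)/2 (F(x) = (x*√x)/2 = x^(3/2)/2)
z = 1/(-162 + 7*√14) (z = 1/(-162 + 14^(3/2)/2) = 1/(-162 + (14*√14)/2) = 1/(-162 + 7*√14) ≈ -0.0073633)
M(g) = -81/12779 - 7*√14/25558
(M(j) - 1743) + 1306 = ((-81/12779 - 7*√14/25558) - 1743) + 1306 = (-22273878/12779 - 7*√14/25558) + 1306 = -5584504/12779 - 7*√14/25558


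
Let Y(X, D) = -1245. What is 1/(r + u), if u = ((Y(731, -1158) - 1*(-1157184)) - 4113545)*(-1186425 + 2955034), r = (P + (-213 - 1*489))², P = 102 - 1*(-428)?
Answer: -1/5230848560470 ≈ -1.9117e-13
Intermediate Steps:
P = 530 (P = 102 + 428 = 530)
r = 29584 (r = (530 + (-213 - 1*489))² = (530 + (-213 - 489))² = (530 - 702)² = (-172)² = 29584)
u = -5230848590054 (u = ((-1245 - 1*(-1157184)) - 4113545)*(-1186425 + 2955034) = ((-1245 + 1157184) - 4113545)*1768609 = (1155939 - 4113545)*1768609 = -2957606*1768609 = -5230848590054)
1/(r + u) = 1/(29584 - 5230848590054) = 1/(-5230848560470) = -1/5230848560470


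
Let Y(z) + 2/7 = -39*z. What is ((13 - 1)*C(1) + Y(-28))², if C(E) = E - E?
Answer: 58400164/49 ≈ 1.1918e+6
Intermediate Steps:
C(E) = 0
Y(z) = -2/7 - 39*z
((13 - 1)*C(1) + Y(-28))² = ((13 - 1)*0 + (-2/7 - 39*(-28)))² = (12*0 + (-2/7 + 1092))² = (0 + 7642/7)² = (7642/7)² = 58400164/49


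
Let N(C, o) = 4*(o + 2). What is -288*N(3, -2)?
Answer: 0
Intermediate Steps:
N(C, o) = 8 + 4*o (N(C, o) = 4*(2 + o) = 8 + 4*o)
-288*N(3, -2) = -288*(8 + 4*(-2)) = -288*(8 - 8) = -288*0 = -1*0 = 0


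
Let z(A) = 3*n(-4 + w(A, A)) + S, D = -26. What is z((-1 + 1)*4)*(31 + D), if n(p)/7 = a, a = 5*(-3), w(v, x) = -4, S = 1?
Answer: -1570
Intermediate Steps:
a = -15
n(p) = -105 (n(p) = 7*(-15) = -105)
z(A) = -314 (z(A) = 3*(-105) + 1 = -315 + 1 = -314)
z((-1 + 1)*4)*(31 + D) = -314*(31 - 26) = -314*5 = -1570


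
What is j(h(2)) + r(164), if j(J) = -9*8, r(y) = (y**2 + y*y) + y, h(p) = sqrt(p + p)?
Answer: 53884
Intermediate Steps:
h(p) = sqrt(2)*sqrt(p) (h(p) = sqrt(2*p) = sqrt(2)*sqrt(p))
r(y) = y + 2*y**2 (r(y) = (y**2 + y**2) + y = 2*y**2 + y = y + 2*y**2)
j(J) = -72
j(h(2)) + r(164) = -72 + 164*(1 + 2*164) = -72 + 164*(1 + 328) = -72 + 164*329 = -72 + 53956 = 53884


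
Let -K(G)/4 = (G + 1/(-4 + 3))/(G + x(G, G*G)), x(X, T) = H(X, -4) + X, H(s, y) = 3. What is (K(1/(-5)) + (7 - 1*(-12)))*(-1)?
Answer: -271/13 ≈ -20.846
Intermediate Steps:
x(X, T) = 3 + X
K(G) = -4*(-1 + G)/(3 + 2*G) (K(G) = -4*(G + 1/(-4 + 3))/(G + (3 + G)) = -4*(G + 1/(-1))/(3 + 2*G) = -4*(G - 1)/(3 + 2*G) = -4*(-1 + G)/(3 + 2*G))
(K(1/(-5)) + (7 - 1*(-12)))*(-1) = (4*(1 - 1/(-5))/(3 + 2/(-5)) + (7 - 1*(-12)))*(-1) = (4*(1 - 1*(-1/5))/(3 + 2*(-1/5)) + (7 + 12))*(-1) = (4*(1 + 1/5)/(3 - 2/5) + 19)*(-1) = (4*(6/5)/(13/5) + 19)*(-1) = (4*(5/13)*(6/5) + 19)*(-1) = (24/13 + 19)*(-1) = (271/13)*(-1) = -271/13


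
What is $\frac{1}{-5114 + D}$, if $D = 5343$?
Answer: $\frac{1}{229} \approx 0.0043668$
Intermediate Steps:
$\frac{1}{-5114 + D} = \frac{1}{-5114 + 5343} = \frac{1}{229}$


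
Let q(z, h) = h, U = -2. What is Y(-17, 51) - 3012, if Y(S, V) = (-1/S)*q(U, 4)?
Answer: -51200/17 ≈ -3011.8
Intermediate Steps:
Y(S, V) = -4/S (Y(S, V) = -1/S*4 = -4/S)
Y(-17, 51) - 3012 = -4/(-17) - 3012 = -4*(-1/17) - 3012 = 4/17 - 3012 = -51200/17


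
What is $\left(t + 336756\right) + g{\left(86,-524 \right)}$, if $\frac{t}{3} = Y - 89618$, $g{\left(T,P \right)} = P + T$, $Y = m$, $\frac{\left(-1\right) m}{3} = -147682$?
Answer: $1396602$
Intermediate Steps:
$m = 443046$ ($m = \left(-3\right) \left(-147682\right) = 443046$)
$Y = 443046$
$t = 1060284$ ($t = 3 \left(443046 - 89618\right) = 3 \cdot 353428 = 1060284$)
$\left(t + 336756\right) + g{\left(86,-524 \right)} = \left(1060284 + 336756\right) + \left(-524 + 86\right) = 1397040 - 438 = 1396602$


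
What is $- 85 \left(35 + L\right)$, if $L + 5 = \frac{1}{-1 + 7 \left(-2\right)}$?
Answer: $- \frac{7633}{3} \approx -2544.3$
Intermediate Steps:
$L = - \frac{76}{15}$ ($L = -5 + \frac{1}{-1 + 7 \left(-2\right)} = -5 + \frac{1}{-1 - 14} = -5 + \frac{1}{-15} = -5 - \frac{1}{15} = - \frac{76}{15} \approx -5.0667$)
$- 85 \left(35 + L\right) = - 85 \left(35 - \frac{76}{15}\right) = \left(-85\right) \frac{449}{15} = - \frac{7633}{3}$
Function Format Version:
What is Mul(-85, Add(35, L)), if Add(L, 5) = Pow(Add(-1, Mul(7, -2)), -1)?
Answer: Rational(-7633, 3) ≈ -2544.3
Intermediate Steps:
L = Rational(-76, 15) (L = Add(-5, Pow(Add(-1, Mul(7, -2)), -1)) = Add(-5, Pow(Add(-1, -14), -1)) = Add(-5, Pow(-15, -1)) = Add(-5, Rational(-1, 15)) = Rational(-76, 15) ≈ -5.0667)
Mul(-85, Add(35, L)) = Mul(-85, Add(35, Rational(-76, 15))) = Mul(-85, Rational(449, 15)) = Rational(-7633, 3)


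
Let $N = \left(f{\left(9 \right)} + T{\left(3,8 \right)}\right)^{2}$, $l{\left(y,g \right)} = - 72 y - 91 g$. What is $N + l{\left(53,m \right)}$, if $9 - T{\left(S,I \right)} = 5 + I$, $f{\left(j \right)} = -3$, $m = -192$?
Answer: $13705$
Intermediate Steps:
$T{\left(S,I \right)} = 4 - I$ ($T{\left(S,I \right)} = 9 - \left(5 + I\right) = 4 - I$)
$l{\left(y,g \right)} = - 91 g - 72 y$
$N = 49$ ($N = \left(-3 + \left(4 - 8\right)\right)^{2} = \left(-3 - 4\right)^{2} = \left(-7\right)^{2} = 49$)
$N + l{\left(53,m \right)} = 49 - -13656 = 49 + \left(17472 - 3816\right) = 49 + 13656 = 13705$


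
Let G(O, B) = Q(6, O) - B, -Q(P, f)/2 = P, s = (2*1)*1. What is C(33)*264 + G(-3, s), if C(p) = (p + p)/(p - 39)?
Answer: -2918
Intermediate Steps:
s = 2 (s = 2*1 = 2)
Q(P, f) = -2*P
G(O, B) = -12 - B (G(O, B) = -2*6 - B = -12 - B)
C(p) = 2*p/(-39 + p) (C(p) = (2*p)/(-39 + p) = 2*p/(-39 + p))
C(33)*264 + G(-3, s) = (2*33/(-39 + 33))*264 + (-12 - 1*2) = (2*33/(-6))*264 + (-12 - 2) = (2*33*(-⅙))*264 - 14 = -11*264 - 14 = -2904 - 14 = -2918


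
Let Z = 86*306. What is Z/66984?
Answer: 2193/5582 ≈ 0.39287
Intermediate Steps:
Z = 26316
Z/66984 = 26316/66984 = 26316*(1/66984) = 2193/5582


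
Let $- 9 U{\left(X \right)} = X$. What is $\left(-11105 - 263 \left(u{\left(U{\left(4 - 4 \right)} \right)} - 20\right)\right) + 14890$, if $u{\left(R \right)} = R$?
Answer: $9045$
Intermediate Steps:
$U{\left(X \right)} = - \frac{X}{9}$
$\left(-11105 - 263 \left(u{\left(U{\left(4 - 4 \right)} \right)} - 20\right)\right) + 14890 = \left(-11105 - 263 \left(- \frac{4 - 4}{9} - 20\right)\right) + 14890 = \left(-11105 - 263 \left(\left(- \frac{1}{9}\right) 0 - 20\right)\right) + 14890 = \left(-11105 - 263 \left(0 - 20\right)\right) + 14890 = \left(-11105 - -5260\right) + 14890 = \left(-11105 + 5260\right) + 14890 = -5845 + 14890 = 9045$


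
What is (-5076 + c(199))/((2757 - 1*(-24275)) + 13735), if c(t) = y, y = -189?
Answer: -1755/13589 ≈ -0.12915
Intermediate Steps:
c(t) = -189
(-5076 + c(199))/((2757 - 1*(-24275)) + 13735) = (-5076 - 189)/((2757 - 1*(-24275)) + 13735) = -5265/((2757 + 24275) + 13735) = -5265/(27032 + 13735) = -5265/40767 = -5265*1/40767 = -1755/13589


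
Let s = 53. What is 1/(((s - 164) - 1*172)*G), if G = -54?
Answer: 1/15282 ≈ 6.5436e-5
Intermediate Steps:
1/(((s - 164) - 1*172)*G) = 1/(((53 - 164) - 1*172)*(-54)) = 1/((-111 - 172)*(-54)) = 1/(-283*(-54)) = 1/15282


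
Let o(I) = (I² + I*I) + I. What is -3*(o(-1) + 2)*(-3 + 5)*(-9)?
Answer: 162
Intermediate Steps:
o(I) = I + 2*I² (o(I) = (I² + I²) + I = 2*I² + I = I + 2*I²)
-3*(o(-1) + 2)*(-3 + 5)*(-9) = -3*(-(1 + 2*(-1)) + 2)*(-3 + 5)*(-9) = -3*(-(1 - 2) + 2)*2*(-9) = -3*(-1*(-1) + 2)*2*(-9) = -3*(1 + 2)*2*(-9) = -9*2*(-9) = -3*6*(-9) = -18*(-9) = 162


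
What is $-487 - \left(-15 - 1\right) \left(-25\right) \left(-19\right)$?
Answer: $7113$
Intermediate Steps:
$-487 - \left(-15 - 1\right) \left(-25\right) \left(-19\right) = -487 - \left(-16\right) \left(-25\right) \left(-19\right) = -487 - 400 \left(-19\right) = -487 - -7600 = -487 + 7600 = 7113$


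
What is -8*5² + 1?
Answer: -199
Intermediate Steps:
-8*5² + 1 = -8*25 + 1 = -200 + 1 = -199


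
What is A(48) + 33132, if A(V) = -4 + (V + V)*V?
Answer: 37736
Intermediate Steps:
A(V) = -4 + 2*V**2 (A(V) = -4 + (2*V)*V = -4 + 2*V**2)
A(48) + 33132 = (-4 + 2*48**2) + 33132 = (-4 + 2*2304) + 33132 = (-4 + 4608) + 33132 = 4604 + 33132 = 37736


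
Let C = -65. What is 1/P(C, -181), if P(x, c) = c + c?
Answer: -1/362 ≈ -0.0027624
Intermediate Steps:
P(x, c) = 2*c
1/P(C, -181) = 1/(2*(-181)) = 1/(-362) = -1/362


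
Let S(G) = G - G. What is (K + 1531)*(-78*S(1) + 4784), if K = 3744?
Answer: 25235600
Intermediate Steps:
S(G) = 0
(K + 1531)*(-78*S(1) + 4784) = (3744 + 1531)*(-78*0 + 4784) = 5275*(0 + 4784) = 5275*4784 = 25235600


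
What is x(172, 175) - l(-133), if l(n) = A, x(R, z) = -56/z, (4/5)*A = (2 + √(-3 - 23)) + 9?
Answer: -1407/100 - 5*I*√26/4 ≈ -14.07 - 6.3738*I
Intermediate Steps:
A = 55/4 + 5*I*√26/4 (A = 5*((2 + √(-3 - 23)) + 9)/4 = 5*((2 + √(-26)) + 9)/4 = 5*((2 + I*√26) + 9)/4 = 5*(11 + I*√26)/4 = 55/4 + 5*I*√26/4 ≈ 13.75 + 6.3738*I)
l(n) = 55/4 + 5*I*√26/4
x(172, 175) - l(-133) = -56/175 - (55/4 + 5*I*√26/4) = -56*1/175 + (-55/4 - 5*I*√26/4) = -8/25 + (-55/4 - 5*I*√26/4) = -1407/100 - 5*I*√26/4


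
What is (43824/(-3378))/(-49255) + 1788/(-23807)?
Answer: -49408363892/660181560955 ≈ -0.074841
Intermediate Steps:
(43824/(-3378))/(-49255) + 1788/(-23807) = (43824*(-1/3378))*(-1/49255) + 1788*(-1/23807) = -7304/563*(-1/49255) - 1788/23807 = 7304/27730565 - 1788/23807 = -49408363892/660181560955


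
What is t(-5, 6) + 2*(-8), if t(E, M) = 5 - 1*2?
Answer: -13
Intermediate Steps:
t(E, M) = 3 (t(E, M) = 5 - 2 = 3)
t(-5, 6) + 2*(-8) = 3 + 2*(-8) = 3 - 16 = -13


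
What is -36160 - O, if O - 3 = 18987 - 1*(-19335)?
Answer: -74485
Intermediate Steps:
O = 38325 (O = 3 + (18987 - 1*(-19335)) = 3 + (18987 + 19335) = 3 + 38322 = 38325)
-36160 - O = -36160 - 1*38325 = -36160 - 38325 = -74485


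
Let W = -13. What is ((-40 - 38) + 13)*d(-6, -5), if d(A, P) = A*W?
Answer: -5070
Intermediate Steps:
d(A, P) = -13*A (d(A, P) = A*(-13) = -13*A)
((-40 - 38) + 13)*d(-6, -5) = ((-40 - 38) + 13)*(-13*(-6)) = (-78 + 13)*78 = -65*78 = -5070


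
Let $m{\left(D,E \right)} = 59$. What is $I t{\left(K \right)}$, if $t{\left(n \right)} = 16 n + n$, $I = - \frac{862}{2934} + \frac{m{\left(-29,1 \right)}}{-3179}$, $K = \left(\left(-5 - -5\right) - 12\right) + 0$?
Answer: $\frac{5826808}{91443} \approx 63.721$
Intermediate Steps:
$K = -12$ ($K = \left(\left(-5 + 5\right) - 12\right) + 0 = \left(0 - 12\right) + 0 = -12 + 0 = -12$)
$I = - \frac{1456702}{4663593}$ ($I = - \frac{862}{2934} + \frac{59}{-3179} = \left(-862\right) \frac{1}{2934} + 59 \left(- \frac{1}{3179}\right) = - \frac{431}{1467} - \frac{59}{3179} = - \frac{1456702}{4663593} \approx -0.31236$)
$t{\left(n \right)} = 17 n$
$I t{\left(K \right)} = - \frac{1456702 \cdot 17 \left(-12\right)}{4663593} = \left(- \frac{1456702}{4663593}\right) \left(-204\right) = \frac{5826808}{91443}$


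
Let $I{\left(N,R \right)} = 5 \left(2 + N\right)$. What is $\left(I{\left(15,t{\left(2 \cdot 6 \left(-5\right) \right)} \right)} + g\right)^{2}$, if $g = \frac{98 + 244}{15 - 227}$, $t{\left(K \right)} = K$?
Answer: $\frac{78127921}{11236} \approx 6953.4$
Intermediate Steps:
$g = - \frac{171}{106}$ ($g = \frac{342}{-212} = 342 \left(- \frac{1}{212}\right) = - \frac{171}{106} \approx -1.6132$)
$I{\left(N,R \right)} = 10 + 5 N$
$\left(I{\left(15,t{\left(2 \cdot 6 \left(-5\right) \right)} \right)} + g\right)^{2} = \left(\left(10 + 5 \cdot 15\right) - \frac{171}{106}\right)^{2} = \left(\left(10 + 75\right) - \frac{171}{106}\right)^{2} = \left(85 - \frac{171}{106}\right)^{2} = \left(\frac{8839}{106}\right)^{2} = \frac{78127921}{11236}$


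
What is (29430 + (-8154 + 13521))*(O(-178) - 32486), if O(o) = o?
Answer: -1136609208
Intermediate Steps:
(29430 + (-8154 + 13521))*(O(-178) - 32486) = (29430 + (-8154 + 13521))*(-178 - 32486) = (29430 + 5367)*(-32664) = 34797*(-32664) = -1136609208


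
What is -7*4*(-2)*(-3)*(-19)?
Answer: 3192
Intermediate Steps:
-7*4*(-2)*(-3)*(-19) = -(-56)*(-3)*(-19) = -7*24*(-19) = -168*(-19) = 3192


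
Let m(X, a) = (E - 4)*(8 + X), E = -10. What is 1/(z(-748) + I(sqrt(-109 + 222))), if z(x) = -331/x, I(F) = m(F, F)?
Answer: 62416860/5428826567 - 7833056*sqrt(113)/5428826567 ≈ -0.0038405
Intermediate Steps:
m(X, a) = -112 - 14*X (m(X, a) = (-10 - 4)*(8 + X) = -14*(8 + X) = -112 - 14*X)
I(F) = -112 - 14*F
1/(z(-748) + I(sqrt(-109 + 222))) = 1/(-331/(-748) + (-112 - 14*sqrt(-109 + 222))) = 1/(-331*(-1/748) + (-112 - 14*sqrt(113))) = 1/(331/748 + (-112 - 14*sqrt(113))) = 1/(-83445/748 - 14*sqrt(113))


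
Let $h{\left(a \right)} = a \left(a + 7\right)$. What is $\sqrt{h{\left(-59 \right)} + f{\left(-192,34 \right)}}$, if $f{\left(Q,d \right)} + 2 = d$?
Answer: $10 \sqrt{31} \approx 55.678$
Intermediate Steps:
$h{\left(a \right)} = a \left(7 + a\right)$
$f{\left(Q,d \right)} = -2 + d$
$\sqrt{h{\left(-59 \right)} + f{\left(-192,34 \right)}} = \sqrt{- 59 \left(7 - 59\right) + \left(-2 + 34\right)} = \sqrt{\left(-59\right) \left(-52\right) + 32} = \sqrt{3068 + 32} = \sqrt{3100} = 10 \sqrt{31}$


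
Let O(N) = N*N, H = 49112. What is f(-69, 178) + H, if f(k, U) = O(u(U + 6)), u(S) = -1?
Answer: 49113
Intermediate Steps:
O(N) = N**2
f(k, U) = 1 (f(k, U) = (-1)**2 = 1)
f(-69, 178) + H = 1 + 49112 = 49113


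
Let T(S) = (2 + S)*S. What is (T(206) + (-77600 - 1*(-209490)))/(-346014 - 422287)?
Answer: -174738/768301 ≈ -0.22743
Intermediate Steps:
T(S) = S*(2 + S)
(T(206) + (-77600 - 1*(-209490)))/(-346014 - 422287) = (206*(2 + 206) + (-77600 - 1*(-209490)))/(-346014 - 422287) = (206*208 + (-77600 + 209490))/(-768301) = (42848 + 131890)*(-1/768301) = 174738*(-1/768301) = -174738/768301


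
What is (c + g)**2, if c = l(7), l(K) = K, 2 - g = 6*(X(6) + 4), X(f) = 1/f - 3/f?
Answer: 169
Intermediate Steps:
X(f) = -2/f (X(f) = 1/f - 3/f = -2/f)
g = -20 (g = 2 - 6*(-2/6 + 4) = 2 - 6*(-2*1/6 + 4) = 2 - 6*(-1/3 + 4) = 2 - 6*11/3 = 2 - 1*22 = 2 - 22 = -20)
c = 7
(c + g)**2 = (7 - 20)**2 = (-13)**2 = 169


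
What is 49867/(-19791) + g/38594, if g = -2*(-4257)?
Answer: -878033212/381906927 ≈ -2.2991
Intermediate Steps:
g = 8514
49867/(-19791) + g/38594 = 49867/(-19791) + 8514/38594 = 49867*(-1/19791) + 8514*(1/38594) = -49867/19791 + 4257/19297 = -878033212/381906927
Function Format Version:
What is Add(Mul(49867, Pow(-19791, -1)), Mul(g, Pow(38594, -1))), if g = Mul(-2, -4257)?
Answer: Rational(-878033212, 381906927) ≈ -2.2991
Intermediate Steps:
g = 8514
Add(Mul(49867, Pow(-19791, -1)), Mul(g, Pow(38594, -1))) = Add(Mul(49867, Pow(-19791, -1)), Mul(8514, Pow(38594, -1))) = Add(Mul(49867, Rational(-1, 19791)), Mul(8514, Rational(1, 38594))) = Add(Rational(-49867, 19791), Rational(4257, 19297)) = Rational(-878033212, 381906927)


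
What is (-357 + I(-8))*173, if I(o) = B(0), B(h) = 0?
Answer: -61761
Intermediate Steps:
I(o) = 0
(-357 + I(-8))*173 = (-357 + 0)*173 = -357*173 = -61761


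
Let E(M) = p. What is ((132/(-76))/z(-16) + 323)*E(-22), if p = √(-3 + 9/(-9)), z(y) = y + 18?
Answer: 12241*I/19 ≈ 644.26*I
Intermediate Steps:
z(y) = 18 + y
p = 2*I (p = √(-3 + 9*(-⅑)) = √(-3 - 1) = √(-4) = 2*I ≈ 2.0*I)
E(M) = 2*I
((132/(-76))/z(-16) + 323)*E(-22) = ((132/(-76))/(18 - 16) + 323)*(2*I) = ((132*(-1/76))/2 + 323)*(2*I) = (-33/19*½ + 323)*(2*I) = (-33/38 + 323)*(2*I) = 12241*(2*I)/38 = 12241*I/19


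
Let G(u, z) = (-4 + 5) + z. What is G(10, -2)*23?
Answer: -23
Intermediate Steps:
G(u, z) = 1 + z
G(10, -2)*23 = (1 - 2)*23 = -1*23 = -23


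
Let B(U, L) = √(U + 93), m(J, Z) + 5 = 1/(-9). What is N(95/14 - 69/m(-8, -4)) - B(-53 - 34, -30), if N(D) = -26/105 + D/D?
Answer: 79/105 - √6 ≈ -1.6971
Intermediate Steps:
m(J, Z) = -46/9 (m(J, Z) = -5 + 1/(-9) = -5 - ⅑ = -46/9)
B(U, L) = √(93 + U)
N(D) = 79/105 (N(D) = -26*1/105 + 1 = -26/105 + 1 = 79/105)
N(95/14 - 69/m(-8, -4)) - B(-53 - 34, -30) = 79/105 - √(93 + (-53 - 34)) = 79/105 - √(93 - 87) = 79/105 - √6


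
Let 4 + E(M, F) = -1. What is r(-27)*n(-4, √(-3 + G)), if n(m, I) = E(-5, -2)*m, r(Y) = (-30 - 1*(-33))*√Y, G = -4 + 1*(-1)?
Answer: 180*I*√3 ≈ 311.77*I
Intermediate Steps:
E(M, F) = -5 (E(M, F) = -4 - 1 = -5)
G = -5 (G = -4 - 1 = -5)
r(Y) = 3*√Y (r(Y) = (-30 + 33)*√Y = 3*√Y)
n(m, I) = -5*m
r(-27)*n(-4, √(-3 + G)) = (3*√(-27))*(-5*(-4)) = (3*(3*I*√3))*20 = (9*I*√3)*20 = 180*I*√3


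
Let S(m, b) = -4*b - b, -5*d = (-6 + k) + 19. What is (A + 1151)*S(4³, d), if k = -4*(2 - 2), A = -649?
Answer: 6526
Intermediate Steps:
k = 0 (k = -4*0 = 0)
d = -13/5 (d = -((-6 + 0) + 19)/5 = -(-6 + 19)/5 = -⅕*13 = -13/5 ≈ -2.6000)
S(m, b) = -5*b
(A + 1151)*S(4³, d) = (-649 + 1151)*(-5*(-13/5)) = 502*13 = 6526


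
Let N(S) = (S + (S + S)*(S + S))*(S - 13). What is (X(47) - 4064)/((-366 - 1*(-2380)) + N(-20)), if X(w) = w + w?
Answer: 1985/25063 ≈ 0.079200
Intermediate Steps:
X(w) = 2*w
N(S) = (-13 + S)*(S + 4*S**2) (N(S) = (S + (2*S)*(2*S))*(-13 + S) = (S + 4*S**2)*(-13 + S) = (-13 + S)*(S + 4*S**2))
(X(47) - 4064)/((-366 - 1*(-2380)) + N(-20)) = (2*47 - 4064)/((-366 - 1*(-2380)) - 20*(-13 - 51*(-20) + 4*(-20)**2)) = (94 - 4064)/((-366 + 2380) - 20*(-13 + 1020 + 4*400)) = -3970/(2014 - 20*(-13 + 1020 + 1600)) = -3970/(2014 - 20*2607) = -3970/(2014 - 52140) = -3970/(-50126) = -3970*(-1/50126) = 1985/25063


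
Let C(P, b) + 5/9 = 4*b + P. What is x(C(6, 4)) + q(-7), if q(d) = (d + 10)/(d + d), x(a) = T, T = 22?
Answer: 305/14 ≈ 21.786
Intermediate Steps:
C(P, b) = -5/9 + P + 4*b (C(P, b) = -5/9 + (4*b + P) = -5/9 + (P + 4*b) = -5/9 + P + 4*b)
x(a) = 22
q(d) = (10 + d)/(2*d) (q(d) = (10 + d)/((2*d)) = (10 + d)*(1/(2*d)) = (10 + d)/(2*d))
x(C(6, 4)) + q(-7) = 22 + (½)*(10 - 7)/(-7) = 22 + (½)*(-⅐)*3 = 22 - 3/14 = 305/14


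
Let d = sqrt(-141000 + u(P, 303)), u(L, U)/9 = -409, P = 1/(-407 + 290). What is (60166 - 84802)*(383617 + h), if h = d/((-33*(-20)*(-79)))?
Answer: -9450788412 + 2053*I*sqrt(144681)/4345 ≈ -9.4508e+9 + 179.72*I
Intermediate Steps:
P = -1/117 (P = 1/(-117) = -1/117 ≈ -0.0085470)
u(L, U) = -3681 (u(L, U) = 9*(-409) = -3681)
d = I*sqrt(144681) (d = sqrt(-141000 - 3681) = sqrt(-144681) = I*sqrt(144681) ≈ 380.37*I)
h = -I*sqrt(144681)/52140 (h = (I*sqrt(144681))/((-33*(-20)*(-79))) = (I*sqrt(144681))/((660*(-79))) = (I*sqrt(144681))/(-52140) = (I*sqrt(144681))*(-1/52140) = -I*sqrt(144681)/52140 ≈ -0.0072952*I)
(60166 - 84802)*(383617 + h) = (60166 - 84802)*(383617 - I*sqrt(144681)/52140) = -24636*(383617 - I*sqrt(144681)/52140) = -9450788412 + 2053*I*sqrt(144681)/4345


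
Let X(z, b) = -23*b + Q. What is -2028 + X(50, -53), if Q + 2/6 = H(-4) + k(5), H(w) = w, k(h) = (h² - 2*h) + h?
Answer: -2380/3 ≈ -793.33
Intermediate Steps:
k(h) = h² - h
Q = 47/3 (Q = -⅓ + (-4 + 5*(-1 + 5)) = -⅓ + (-4 + 5*4) = -⅓ + (-4 + 20) = -⅓ + 16 = 47/3 ≈ 15.667)
X(z, b) = 47/3 - 23*b (X(z, b) = -23*b + 47/3 = 47/3 - 23*b)
-2028 + X(50, -53) = -2028 + (47/3 - 23*(-53)) = -2028 + (47/3 + 1219) = -2028 + 3704/3 = -2380/3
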